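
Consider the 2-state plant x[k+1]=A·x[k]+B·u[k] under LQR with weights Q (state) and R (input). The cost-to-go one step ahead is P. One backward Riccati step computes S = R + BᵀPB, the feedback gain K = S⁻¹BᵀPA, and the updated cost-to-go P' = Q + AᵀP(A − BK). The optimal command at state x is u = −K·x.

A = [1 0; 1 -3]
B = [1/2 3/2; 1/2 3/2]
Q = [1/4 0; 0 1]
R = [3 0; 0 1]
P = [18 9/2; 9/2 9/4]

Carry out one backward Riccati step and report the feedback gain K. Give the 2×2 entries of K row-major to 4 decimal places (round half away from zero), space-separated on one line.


0.0704 -0.0487 0.6336 -0.4386

BᵀP = [11.2500 3.3750; 33.7500 10.1250]
S = R + BᵀPB = [3 0; 0 1] + [7.3125 21.9375; 21.9375 65.8125] = [10.3125 21.9375; 21.9375 66.8125]
BᵀPA = [14.6250 -10.1250; 43.8750 -30.3750]
K = S⁻¹·BᵀPA = [0.0704 -0.0487; 0.6336 -0.4386]
A−BK = [0.0144 0.6823; 0.0144 -2.3177]
AᵀP(A−BK) = [0.4224 -0.2924; -0.2924 6.4332]
P' = Q + AᵀP(A−BK) = [0.6724 -0.2924; -0.2924 7.4332]
tr(P') = 8.1056


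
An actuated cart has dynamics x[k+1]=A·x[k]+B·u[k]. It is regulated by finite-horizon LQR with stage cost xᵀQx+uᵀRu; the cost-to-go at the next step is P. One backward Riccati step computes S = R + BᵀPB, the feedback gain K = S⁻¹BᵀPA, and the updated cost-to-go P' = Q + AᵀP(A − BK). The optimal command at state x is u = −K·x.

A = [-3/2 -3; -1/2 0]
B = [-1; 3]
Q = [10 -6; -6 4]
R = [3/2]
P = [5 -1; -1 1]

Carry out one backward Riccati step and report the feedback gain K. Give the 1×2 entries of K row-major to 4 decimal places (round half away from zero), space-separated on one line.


0.4651 1.1163

BᵀP = [-8.0000 4.0000]
S = R + BᵀPB = [3/2] + [20.0000] = [21.5000]
BᵀPA = [10.0000 24.0000]
K = S⁻¹·BᵀPA = [0.4651 1.1163]
A−BK = [-1.0349 -1.8837; -1.8953 -3.3488]
AᵀP(A−BK) = [5.3488 9.8372; 9.8372 18.2093]
P' = Q + AᵀP(A−BK) = [15.3488 3.8372; 3.8372 22.2093]
tr(P') = 37.5581


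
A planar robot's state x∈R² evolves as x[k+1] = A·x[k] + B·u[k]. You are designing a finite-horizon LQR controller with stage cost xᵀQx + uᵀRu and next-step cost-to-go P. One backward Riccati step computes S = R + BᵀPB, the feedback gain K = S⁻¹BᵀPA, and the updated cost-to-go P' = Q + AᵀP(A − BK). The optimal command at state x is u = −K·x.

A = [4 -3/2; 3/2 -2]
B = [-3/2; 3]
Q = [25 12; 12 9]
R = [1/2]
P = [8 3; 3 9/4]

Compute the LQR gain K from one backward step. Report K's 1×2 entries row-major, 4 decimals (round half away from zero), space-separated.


-0.7340 0.0000

BᵀP = [-3.0000 2.2500]
S = R + BᵀPB = [1/2] + [11.2500] = [11.7500]
BᵀPA = [-8.6250 0.0000]
K = S⁻¹·BᵀPA = [-0.7340 0.0000]
A−BK = [2.8989 -1.5000; 3.7021 -2.0000]
AᵀP(A−BK) = [162.7314 -85.5000; -85.5000 45.0000]
P' = Q + AᵀP(A−BK) = [187.7314 -73.5000; -73.5000 54.0000]
tr(P') = 241.7314


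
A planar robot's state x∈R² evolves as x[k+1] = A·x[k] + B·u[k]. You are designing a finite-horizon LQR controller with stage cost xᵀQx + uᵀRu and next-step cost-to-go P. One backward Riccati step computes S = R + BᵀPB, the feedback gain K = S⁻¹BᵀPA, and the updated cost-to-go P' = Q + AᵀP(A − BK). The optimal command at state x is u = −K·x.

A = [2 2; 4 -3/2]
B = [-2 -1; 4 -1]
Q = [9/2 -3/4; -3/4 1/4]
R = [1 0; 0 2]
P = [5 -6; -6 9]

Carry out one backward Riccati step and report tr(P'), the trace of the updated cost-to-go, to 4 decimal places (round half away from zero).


11.2273

BᵀP = [-34.0000 48.0000; 1.0000 -3.0000]
S = R + BᵀPB = [1 0; 0 2] + [260.0000 -14.0000; -14.0000 2.0000] = [261.0000 -14.0000; -14.0000 4.0000]
BᵀPA = [124.0000 -140.0000; -10.0000 6.5000]
K = S⁻¹·BᵀPA = [0.4198 -0.5531; -1.0307 -0.3107]
A−BK = [1.8090 0.5831; 1.2901 0.4015]
AᵀP(A−BK) = [5.6368 1.4729; 1.4729 0.8405]
P' = Q + AᵀP(A−BK) = [10.1368 0.7229; 0.7229 1.0905]
tr(P') = 11.2273


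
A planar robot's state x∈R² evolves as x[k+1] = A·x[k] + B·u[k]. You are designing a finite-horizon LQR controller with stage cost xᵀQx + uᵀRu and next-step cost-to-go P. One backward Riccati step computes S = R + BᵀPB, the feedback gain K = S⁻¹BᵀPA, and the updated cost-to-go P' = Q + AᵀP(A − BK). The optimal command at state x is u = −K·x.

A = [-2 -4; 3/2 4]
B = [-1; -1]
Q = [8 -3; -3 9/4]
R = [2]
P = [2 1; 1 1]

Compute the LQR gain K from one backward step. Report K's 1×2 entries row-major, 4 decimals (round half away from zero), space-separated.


BᵀP = [-3.0000 -2.0000]
S = R + BᵀPB = [2] + [5.0000] = [7.0000]
BᵀPA = [3.0000 4.0000]
K = S⁻¹·BᵀPA = [0.4286 0.5714]
A−BK = [-1.5714 -3.4286; 1.9286 4.5714]
AᵀP(A−BK) = [2.9643 6.2857; 6.2857 13.7143]
P' = Q + AᵀP(A−BK) = [10.9643 3.2857; 3.2857 15.9643]
tr(P') = 26.9286

0.4286 0.5714


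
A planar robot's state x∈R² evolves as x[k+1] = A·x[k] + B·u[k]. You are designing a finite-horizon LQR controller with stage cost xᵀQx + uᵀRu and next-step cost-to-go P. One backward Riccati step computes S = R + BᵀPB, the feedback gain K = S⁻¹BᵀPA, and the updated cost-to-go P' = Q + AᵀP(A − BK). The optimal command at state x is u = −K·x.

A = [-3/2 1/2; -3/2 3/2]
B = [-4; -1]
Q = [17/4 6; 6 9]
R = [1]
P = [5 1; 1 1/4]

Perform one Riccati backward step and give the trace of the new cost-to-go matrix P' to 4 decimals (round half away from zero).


BᵀP = [-21.0000 -4.2500]
S = R + BᵀPB = [1] + [88.2500] = [89.2500]
BᵀPA = [37.8750 -16.8750]
K = S⁻¹·BᵀPA = [0.4244 -0.1891]
A−BK = [0.1975 -0.2563; -1.0756 1.3109]
AᵀP(A−BK) = [0.2395 -0.1513; -0.1513 0.1218]
P' = Q + AᵀP(A−BK) = [4.4895 5.8487; 5.8487 9.1218]
tr(P') = 13.6113

13.6113


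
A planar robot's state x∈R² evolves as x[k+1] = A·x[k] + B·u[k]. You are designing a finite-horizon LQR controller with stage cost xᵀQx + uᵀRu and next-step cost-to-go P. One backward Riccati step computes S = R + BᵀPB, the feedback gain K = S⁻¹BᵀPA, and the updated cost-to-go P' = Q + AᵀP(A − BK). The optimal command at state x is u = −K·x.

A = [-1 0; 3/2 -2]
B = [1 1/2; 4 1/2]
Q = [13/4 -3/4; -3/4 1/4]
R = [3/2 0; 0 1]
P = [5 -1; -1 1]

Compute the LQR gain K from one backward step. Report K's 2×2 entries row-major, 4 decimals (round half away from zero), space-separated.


0.4400 -0.4800 -1.4400 0.4800

BᵀP = [1.0000 3.0000; 2.0000 0.0000]
S = R + BᵀPB = [3/2 0; 0 1] + [13.0000 2.0000; 2.0000 1.0000] = [14.5000 2.0000; 2.0000 2.0000]
BᵀPA = [3.5000 -6.0000; -2.0000 0.0000]
K = S⁻¹·BᵀPA = [0.4400 -0.4800; -1.4400 0.4800]
A−BK = [-0.7200 0.2400; 0.4600 -0.3200]
AᵀP(A−BK) = [5.8300 -2.3600; -2.3600 1.1200]
P' = Q + AᵀP(A−BK) = [9.0800 -3.1100; -3.1100 1.3700]
tr(P') = 10.4500


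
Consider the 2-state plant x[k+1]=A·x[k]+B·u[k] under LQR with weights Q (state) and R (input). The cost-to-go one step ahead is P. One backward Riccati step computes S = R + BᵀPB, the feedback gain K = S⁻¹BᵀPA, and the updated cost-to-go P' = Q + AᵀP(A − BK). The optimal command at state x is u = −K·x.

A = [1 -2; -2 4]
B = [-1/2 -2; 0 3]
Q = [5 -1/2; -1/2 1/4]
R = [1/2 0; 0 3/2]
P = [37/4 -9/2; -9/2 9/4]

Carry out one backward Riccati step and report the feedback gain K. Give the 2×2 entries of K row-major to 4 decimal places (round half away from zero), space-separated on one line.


BᵀP = [-4.6250 2.2500; -32.0000 15.7500]
S = R + BᵀPB = [1/2 0; 0 3/2] + [2.3125 16.0000; 16.0000 111.2500] = [2.8125 16.0000; 16.0000 112.7500]
BᵀPA = [-9.1250 18.2500; -63.5000 127.0000]
K = S⁻¹·BᵀPA = [-0.2102 0.4204; -0.5334 1.0667]
A−BK = [-0.1718 0.3436; -0.3999 0.7998]
AᵀP(A−BK) = [0.4633 -0.9266; -0.9266 1.8532]
P' = Q + AᵀP(A−BK) = [5.4633 -1.4266; -1.4266 2.1032]
tr(P') = 7.5665

-0.2102 0.4204 -0.5334 1.0667


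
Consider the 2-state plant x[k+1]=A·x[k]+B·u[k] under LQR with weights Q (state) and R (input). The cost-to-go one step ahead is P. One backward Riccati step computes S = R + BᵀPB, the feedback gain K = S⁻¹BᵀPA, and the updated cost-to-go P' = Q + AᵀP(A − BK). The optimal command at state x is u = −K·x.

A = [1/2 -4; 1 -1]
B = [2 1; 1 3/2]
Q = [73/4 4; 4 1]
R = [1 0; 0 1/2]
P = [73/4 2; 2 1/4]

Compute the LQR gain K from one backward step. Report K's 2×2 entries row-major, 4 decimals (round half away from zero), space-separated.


0.1682 -1.2429 0.2154 -1.2484

BᵀP = [38.5000 4.2500; 21.2500 2.3750]
S = R + BᵀPB = [1 0; 0 1/2] + [81.2500 44.8750; 44.8750 24.8125] = [82.2500 44.8750; 44.8750 25.3125]
BᵀPA = [23.5000 -158.2500; 13.0000 -87.3750]
K = S⁻¹·BᵀPA = [0.1682 -1.2429; 0.2154 -1.2484]
A−BK = [-0.0518 -0.2658; 0.5087 2.1155]
AᵀP(A−BK) = [0.0598 -0.3128; -0.3128 2.4830]
P' = Q + AᵀP(A−BK) = [18.3098 3.6872; 3.6872 3.4830]
tr(P') = 21.7928


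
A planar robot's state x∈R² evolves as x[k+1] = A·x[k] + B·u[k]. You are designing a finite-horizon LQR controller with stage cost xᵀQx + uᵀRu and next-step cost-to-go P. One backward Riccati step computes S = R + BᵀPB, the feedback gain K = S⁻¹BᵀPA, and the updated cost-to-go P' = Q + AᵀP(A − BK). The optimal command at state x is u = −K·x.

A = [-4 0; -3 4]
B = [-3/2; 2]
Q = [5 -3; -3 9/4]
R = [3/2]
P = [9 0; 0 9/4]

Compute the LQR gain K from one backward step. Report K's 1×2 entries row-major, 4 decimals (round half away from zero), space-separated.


BᵀP = [-13.5000 4.5000]
S = R + BᵀPB = [3/2] + [29.2500] = [30.7500]
BᵀPA = [40.5000 18.0000]
K = S⁻¹·BᵀPA = [1.3171 0.5854]
A−BK = [-2.0244 0.8780; -5.6341 2.8293]
AᵀP(A−BK) = [110.9085 -50.7073; -50.7073 25.4634]
P' = Q + AᵀP(A−BK) = [115.9085 -53.7073; -53.7073 27.7134]
tr(P') = 143.6220

1.3171 0.5854


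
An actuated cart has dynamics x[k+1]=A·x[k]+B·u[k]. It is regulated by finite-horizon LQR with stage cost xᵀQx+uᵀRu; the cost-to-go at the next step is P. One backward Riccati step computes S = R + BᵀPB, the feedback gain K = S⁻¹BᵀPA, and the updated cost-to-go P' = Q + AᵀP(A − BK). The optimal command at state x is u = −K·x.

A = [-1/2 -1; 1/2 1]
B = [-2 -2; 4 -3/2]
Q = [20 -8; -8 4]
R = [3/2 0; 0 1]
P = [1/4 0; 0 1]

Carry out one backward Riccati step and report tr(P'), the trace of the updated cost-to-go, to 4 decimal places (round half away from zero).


24.1741

BᵀP = [-0.5000 4.0000; -0.5000 -1.5000]
S = R + BᵀPB = [3/2 0; 0 1] + [17.0000 -5.0000; -5.0000 3.2500] = [18.5000 -5.0000; -5.0000 4.2500]
BᵀPA = [2.2500 4.5000; -0.5000 -1.0000]
K = S⁻¹·BᵀPA = [0.1317 0.2634; 0.0373 0.0746]
A−BK = [-0.1620 -0.3240; 0.0291 0.0583]
AᵀP(A−BK) = [0.0348 0.0696; 0.0696 0.1393]
P' = Q + AᵀP(A−BK) = [20.0348 -7.9304; -7.9304 4.1393]
tr(P') = 24.1741


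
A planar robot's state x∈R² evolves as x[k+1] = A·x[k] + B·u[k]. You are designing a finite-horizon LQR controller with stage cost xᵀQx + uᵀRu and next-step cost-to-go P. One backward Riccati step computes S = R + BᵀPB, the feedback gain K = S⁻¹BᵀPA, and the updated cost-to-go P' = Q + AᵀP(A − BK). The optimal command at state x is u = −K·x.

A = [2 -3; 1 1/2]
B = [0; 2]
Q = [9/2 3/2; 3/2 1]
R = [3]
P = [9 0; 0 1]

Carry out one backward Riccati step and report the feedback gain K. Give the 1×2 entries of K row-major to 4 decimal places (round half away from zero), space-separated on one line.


0.2857 0.1429

BᵀP = [0.0000 2.0000]
S = R + BᵀPB = [3] + [4.0000] = [7.0000]
BᵀPA = [2.0000 1.0000]
K = S⁻¹·BᵀPA = [0.2857 0.1429]
A−BK = [2.0000 -3.0000; 0.4286 0.2143]
AᵀP(A−BK) = [36.4286 -53.7857; -53.7857 81.1071]
P' = Q + AᵀP(A−BK) = [40.9286 -52.2857; -52.2857 82.1071]
tr(P') = 123.0357


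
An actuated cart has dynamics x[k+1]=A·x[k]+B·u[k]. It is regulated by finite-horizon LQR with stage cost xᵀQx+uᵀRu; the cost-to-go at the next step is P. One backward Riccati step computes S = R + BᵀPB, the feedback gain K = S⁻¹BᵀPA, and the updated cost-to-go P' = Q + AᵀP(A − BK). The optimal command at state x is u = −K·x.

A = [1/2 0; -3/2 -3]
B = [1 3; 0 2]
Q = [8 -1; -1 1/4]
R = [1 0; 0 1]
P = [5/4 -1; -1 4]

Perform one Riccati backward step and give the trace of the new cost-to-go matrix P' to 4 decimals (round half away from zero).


BᵀP = [1.2500 -1.0000; 1.7500 5.0000]
S = R + BᵀPB = [1 0; 0 1] + [1.2500 1.7500; 1.7500 15.2500] = [2.2500 1.7500; 1.7500 16.2500]
BᵀPA = [2.1250 3.0000; -6.6250 -15.0000]
K = S⁻¹·BᵀPA = [1.3769 2.2388; -0.5560 -1.1642]
A−BK = [0.7910 1.2537; -0.3881 -0.6716]
AᵀP(A−BK) = [4.2034 7.0299; 7.0299 11.8209]
P' = Q + AᵀP(A−BK) = [12.2034 6.0299; 6.0299 12.0709]
tr(P') = 24.2743

24.2743


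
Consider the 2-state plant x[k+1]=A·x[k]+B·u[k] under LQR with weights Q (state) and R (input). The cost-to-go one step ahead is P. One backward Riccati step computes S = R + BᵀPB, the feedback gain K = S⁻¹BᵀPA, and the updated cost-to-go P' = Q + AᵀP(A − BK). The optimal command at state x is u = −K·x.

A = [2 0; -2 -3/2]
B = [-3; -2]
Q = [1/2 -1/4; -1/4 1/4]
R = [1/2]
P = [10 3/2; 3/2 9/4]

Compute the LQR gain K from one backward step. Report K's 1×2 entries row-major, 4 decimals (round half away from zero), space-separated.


BᵀP = [-33.0000 -9.0000]
S = R + BᵀPB = [1/2] + [117.0000] = [117.5000]
BᵀPA = [-48.0000 13.5000]
K = S⁻¹·BᵀPA = [-0.4085 0.1149]
A−BK = [0.7745 0.3447; -2.8170 -1.2702]
AᵀP(A−BK) = [17.3915 7.7649; 7.7649 3.5114]
P' = Q + AᵀP(A−BK) = [17.8915 7.5149; 7.5149 3.7614]
tr(P') = 21.6529

-0.4085 0.1149


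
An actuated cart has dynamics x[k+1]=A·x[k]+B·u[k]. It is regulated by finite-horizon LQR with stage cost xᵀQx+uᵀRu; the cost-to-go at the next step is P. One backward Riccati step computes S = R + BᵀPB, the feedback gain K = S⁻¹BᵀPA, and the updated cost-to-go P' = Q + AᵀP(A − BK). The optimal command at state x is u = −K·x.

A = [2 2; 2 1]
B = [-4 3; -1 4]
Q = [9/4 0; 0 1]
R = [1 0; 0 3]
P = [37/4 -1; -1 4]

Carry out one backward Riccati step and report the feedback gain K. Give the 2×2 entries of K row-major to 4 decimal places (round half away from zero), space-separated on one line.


BᵀP = [-36.0000 0.0000; 23.7500 13.0000]
S = R + BᵀPB = [1 0; 0 3] + [144.0000 -108.0000; -108.0000 123.2500] = [145.0000 -108.0000; -108.0000 126.2500]
BᵀPA = [-72.0000 -72.0000; 73.5000 60.5000]
K = S⁻¹·BᵀPA = [-0.1734 -0.3848; 0.4338 0.1500]
A−BK = [0.0048 0.0107; 0.0913 0.0151]
AᵀP(A−BK) = [0.6273 0.2669; 0.2669 0.2172]
P' = Q + AᵀP(A−BK) = [2.8773 0.2669; 0.2669 1.2172]
tr(P') = 4.0946

-0.1734 -0.3848 0.4338 0.1500


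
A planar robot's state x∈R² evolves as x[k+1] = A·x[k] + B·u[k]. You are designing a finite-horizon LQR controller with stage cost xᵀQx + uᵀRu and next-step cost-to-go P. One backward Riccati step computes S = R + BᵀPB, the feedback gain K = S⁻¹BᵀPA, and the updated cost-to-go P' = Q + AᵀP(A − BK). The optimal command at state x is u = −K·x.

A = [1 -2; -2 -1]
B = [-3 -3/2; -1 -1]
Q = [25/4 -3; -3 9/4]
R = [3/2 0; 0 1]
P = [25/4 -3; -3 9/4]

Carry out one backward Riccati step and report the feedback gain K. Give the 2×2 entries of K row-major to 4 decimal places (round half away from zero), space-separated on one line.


-0.9264 0.4436 0.5725 0.3627

BᵀP = [-15.7500 6.7500; -6.3750 2.2500]
S = R + BᵀPB = [3/2 0; 0 1] + [40.5000 16.8750; 16.8750 7.3125] = [42.0000 16.8750; 16.8750 8.3125]
BᵀPA = [-29.2500 24.7500; -10.8750 10.5000]
K = S⁻¹·BᵀPA = [-0.9264 0.4436; 0.5725 0.3627]
A−BK = [-0.9206 -0.1253; -2.3540 -0.1937]
AᵀP(A−BK) = [6.3773 -0.0816; -0.0816 0.4636]
P' = Q + AᵀP(A−BK) = [12.6273 -3.0816; -3.0816 2.7136]
tr(P') = 15.3409


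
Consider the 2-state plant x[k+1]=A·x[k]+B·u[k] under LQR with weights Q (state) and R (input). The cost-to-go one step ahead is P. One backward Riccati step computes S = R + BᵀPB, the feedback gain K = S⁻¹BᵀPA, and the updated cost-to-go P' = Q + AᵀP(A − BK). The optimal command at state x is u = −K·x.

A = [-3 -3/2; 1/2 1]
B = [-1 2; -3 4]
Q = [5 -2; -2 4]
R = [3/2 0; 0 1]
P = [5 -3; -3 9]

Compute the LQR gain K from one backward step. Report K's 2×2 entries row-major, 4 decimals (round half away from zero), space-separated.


BᵀP = [4.0000 -24.0000; -2.0000 30.0000]
S = R + BᵀPB = [3/2 0; 0 1] + [68.0000 -88.0000; -88.0000 116.0000] = [69.5000 -88.0000; -88.0000 117.0000]
BᵀPA = [-24.0000 -30.0000; 21.0000 33.0000]
K = S⁻¹·BᵀPA = [-2.4774 -1.5639; -1.6839 -0.8942]
A−BK = [-2.1097 -1.2755; -0.1968 -0.1148]
AᵀP(A−BK) = [32.1532 19.4952; 19.4952 11.8423]
P' = Q + AᵀP(A−BK) = [37.1532 17.4952; 17.4952 15.8423]
tr(P') = 52.9955

-2.4774 -1.5639 -1.6839 -0.8942


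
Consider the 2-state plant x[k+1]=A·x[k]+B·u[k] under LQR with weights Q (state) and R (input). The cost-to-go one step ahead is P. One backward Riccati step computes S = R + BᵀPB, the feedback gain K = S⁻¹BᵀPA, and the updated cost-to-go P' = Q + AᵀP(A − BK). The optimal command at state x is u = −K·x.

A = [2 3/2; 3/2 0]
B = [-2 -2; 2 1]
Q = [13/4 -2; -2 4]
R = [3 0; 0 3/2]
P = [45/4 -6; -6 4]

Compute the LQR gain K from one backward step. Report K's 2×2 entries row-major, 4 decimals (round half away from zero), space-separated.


BᵀP = [-34.5000 20.0000; -28.5000 16.0000]
S = R + BᵀPB = [3 0; 0 3/2] + [109.0000 89.0000; 89.0000 73.0000] = [112.0000 89.0000; 89.0000 74.5000]
BᵀPA = [-39.0000 -51.7500; -33.0000 -42.7500]
K = S⁻¹·BᵀPA = [0.0745 -0.1197; -0.5319 -0.4309]
A−BK = [1.0851 0.3989; 1.8830 0.6702]
AᵀP(A−BK) = [3.3511 1.3644; 1.3644 0.7001]
P' = Q + AᵀP(A−BK) = [6.6011 -0.6356; -0.6356 4.7001]
tr(P') = 11.3012

0.0745 -0.1197 -0.5319 -0.4309


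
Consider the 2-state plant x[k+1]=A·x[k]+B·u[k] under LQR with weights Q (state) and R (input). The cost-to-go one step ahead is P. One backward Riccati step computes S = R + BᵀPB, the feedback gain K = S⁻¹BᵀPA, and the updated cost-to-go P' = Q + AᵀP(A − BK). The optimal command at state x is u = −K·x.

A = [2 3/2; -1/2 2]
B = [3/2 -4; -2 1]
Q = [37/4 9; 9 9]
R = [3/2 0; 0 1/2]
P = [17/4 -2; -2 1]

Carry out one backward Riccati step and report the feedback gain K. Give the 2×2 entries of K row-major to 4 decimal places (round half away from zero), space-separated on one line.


BᵀP = [10.3750 -5.0000; -19.0000 9.0000]
S = R + BᵀPB = [3/2 0; 0 1/2] + [25.5625 -46.5000; -46.5000 85.0000] = [27.0625 -46.5000; -46.5000 85.5000]
BᵀPA = [23.2500 5.5625; -42.5000 -10.5000]
K = S⁻¹·BᵀPA = [0.0767 -0.0835; -0.4554 -0.1682]
A−BK = [0.0635 0.9524; 0.1087 2.0012]
AᵀP(A−BK) = [0.1138 0.0421; 0.0421 0.2607]
P' = Q + AᵀP(A−BK) = [9.3638 9.0421; 9.0421 9.2607]
tr(P') = 18.6245

0.0767 -0.0835 -0.4554 -0.1682


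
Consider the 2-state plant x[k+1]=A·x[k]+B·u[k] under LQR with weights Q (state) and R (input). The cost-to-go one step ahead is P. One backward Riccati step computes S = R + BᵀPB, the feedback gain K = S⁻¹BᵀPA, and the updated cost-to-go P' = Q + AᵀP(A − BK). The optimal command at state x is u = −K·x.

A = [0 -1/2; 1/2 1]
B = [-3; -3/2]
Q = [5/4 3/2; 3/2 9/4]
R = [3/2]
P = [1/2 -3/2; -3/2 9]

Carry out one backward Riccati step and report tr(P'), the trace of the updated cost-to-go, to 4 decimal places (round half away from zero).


7.8934

BᵀP = [0.7500 -9.0000]
S = R + BᵀPB = [3/2] + [11.2500] = [12.7500]
BᵀPA = [-4.5000 -9.3750]
K = S⁻¹·BᵀPA = [-0.3529 -0.7353]
A−BK = [-1.0588 -2.7059; -0.0294 -0.1029]
AᵀP(A−BK) = [0.6618 1.5662; 1.5662 3.7316]
P' = Q + AᵀP(A−BK) = [1.9118 3.0662; 3.0662 5.9816]
tr(P') = 7.8934


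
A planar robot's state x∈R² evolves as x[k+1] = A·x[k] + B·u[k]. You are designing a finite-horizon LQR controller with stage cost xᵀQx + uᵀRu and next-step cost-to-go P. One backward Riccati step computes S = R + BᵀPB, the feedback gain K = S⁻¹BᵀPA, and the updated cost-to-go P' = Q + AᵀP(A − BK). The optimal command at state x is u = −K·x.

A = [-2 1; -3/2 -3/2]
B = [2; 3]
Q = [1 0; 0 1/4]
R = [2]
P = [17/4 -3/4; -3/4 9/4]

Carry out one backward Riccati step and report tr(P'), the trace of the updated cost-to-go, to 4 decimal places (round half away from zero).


BᵀP = [6.2500 5.2500]
S = R + BᵀPB = [2] + [28.2500] = [30.2500]
BᵀPA = [-20.3750 -1.6250]
K = S⁻¹·BᵀPA = [-0.6736 -0.0537]
A−BK = [-0.6529 1.1074; 0.5207 -1.3388]
AᵀP(A−BK) = [3.8388 -5.6570; -5.6570 11.4752]
P' = Q + AᵀP(A−BK) = [4.8388 -5.6570; -5.6570 11.7252]
tr(P') = 16.5640

16.5640


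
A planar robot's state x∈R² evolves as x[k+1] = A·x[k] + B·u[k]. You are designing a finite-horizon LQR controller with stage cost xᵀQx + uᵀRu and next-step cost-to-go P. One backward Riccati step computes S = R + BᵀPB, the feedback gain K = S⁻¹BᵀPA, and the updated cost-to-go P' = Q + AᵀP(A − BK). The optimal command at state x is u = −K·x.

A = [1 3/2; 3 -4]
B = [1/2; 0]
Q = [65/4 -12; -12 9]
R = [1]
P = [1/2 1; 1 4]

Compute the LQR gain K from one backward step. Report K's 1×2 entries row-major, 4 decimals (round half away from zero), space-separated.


1.5556 -1.4444

BᵀP = [0.2500 0.5000]
S = R + BᵀPB = [1] + [0.1250] = [1.1250]
BᵀPA = [1.7500 -1.6250]
K = S⁻¹·BᵀPA = [1.5556 -1.4444]
A−BK = [0.2222 2.2222; 3.0000 -4.0000]
AᵀP(A−BK) = [39.7778 -44.2222; -44.2222 50.7778]
P' = Q + AᵀP(A−BK) = [56.0278 -56.2222; -56.2222 59.7778]
tr(P') = 115.8056


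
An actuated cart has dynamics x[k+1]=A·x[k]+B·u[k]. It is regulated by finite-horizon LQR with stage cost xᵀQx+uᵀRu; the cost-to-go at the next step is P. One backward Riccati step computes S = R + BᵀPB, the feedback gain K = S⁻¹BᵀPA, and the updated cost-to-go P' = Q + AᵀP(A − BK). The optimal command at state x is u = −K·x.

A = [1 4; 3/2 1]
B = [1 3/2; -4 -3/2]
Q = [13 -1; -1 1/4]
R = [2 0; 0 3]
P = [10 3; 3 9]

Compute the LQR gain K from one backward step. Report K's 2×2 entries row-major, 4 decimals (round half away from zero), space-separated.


BᵀP = [-2.0000 -33.0000; 10.5000 -9.0000]
S = R + BᵀPB = [2 0; 0 3] + [130.0000 46.5000; 46.5000 29.2500] = [132.0000 46.5000; 46.5000 32.2500]
BᵀPA = [-51.5000 -41.0000; -3.0000 33.0000]
K = S⁻¹·BᵀPA = [-0.7263 -1.3638; 0.9542 2.9896]
A−BK = [0.2950 0.8793; 0.0261 0.0294]
AᵀP(A−BK) = [4.7091 13.2349; 13.2349 38.4282]
P' = Q + AᵀP(A−BK) = [17.7091 12.2349; 12.2349 38.6782]
tr(P') = 56.3873

-0.7263 -1.3638 0.9542 2.9896


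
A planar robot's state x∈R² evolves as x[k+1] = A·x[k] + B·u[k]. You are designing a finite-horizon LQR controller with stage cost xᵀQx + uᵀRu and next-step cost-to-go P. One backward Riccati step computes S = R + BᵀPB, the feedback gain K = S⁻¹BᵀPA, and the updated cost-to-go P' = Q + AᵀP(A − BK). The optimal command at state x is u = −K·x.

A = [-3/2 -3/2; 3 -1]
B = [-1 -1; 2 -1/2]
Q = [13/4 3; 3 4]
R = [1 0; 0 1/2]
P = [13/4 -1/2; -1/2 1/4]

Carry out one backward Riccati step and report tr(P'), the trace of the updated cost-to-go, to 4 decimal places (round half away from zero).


BᵀP = [-4.2500 1.0000; -3.0000 0.3750]
S = R + BᵀPB = [1 0; 0 1/2] + [6.2500 3.7500; 3.7500 2.8125] = [7.2500 3.7500; 3.7500 3.3125]
BᵀPA = [9.3750 5.3750; 5.6250 4.1250]
K = S⁻¹·BᵀPA = [1.0008 0.2347; 0.5651 0.9796]
A−BK = [0.0659 -0.2857; 1.2810 -0.9796]
AᵀP(A−BK) = [1.5012 0.3520; 0.3520 0.7602]
P' = Q + AᵀP(A−BK) = [4.7512 3.3520; 3.3520 4.7602]
tr(P') = 9.5114

9.5114


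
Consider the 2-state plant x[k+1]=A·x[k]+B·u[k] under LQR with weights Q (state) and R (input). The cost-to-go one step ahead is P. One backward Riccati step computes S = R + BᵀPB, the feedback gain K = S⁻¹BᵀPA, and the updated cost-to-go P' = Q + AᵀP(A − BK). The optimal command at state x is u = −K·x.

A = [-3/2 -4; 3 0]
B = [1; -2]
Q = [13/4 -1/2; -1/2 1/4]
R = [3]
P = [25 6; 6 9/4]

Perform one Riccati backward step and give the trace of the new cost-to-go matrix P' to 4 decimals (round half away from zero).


200.6923

BᵀP = [13.0000 1.5000]
S = R + BᵀPB = [3] + [10.0000] = [13.0000]
BᵀPA = [-15.0000 -52.0000]
K = S⁻¹·BᵀPA = [-1.1538 -4.0000]
A−BK = [-0.3462 0.0000; 0.6923 -8.0000]
AᵀP(A−BK) = [5.1923 18.0000; 18.0000 192.0000]
P' = Q + AᵀP(A−BK) = [8.4423 17.5000; 17.5000 192.2500]
tr(P') = 200.6923


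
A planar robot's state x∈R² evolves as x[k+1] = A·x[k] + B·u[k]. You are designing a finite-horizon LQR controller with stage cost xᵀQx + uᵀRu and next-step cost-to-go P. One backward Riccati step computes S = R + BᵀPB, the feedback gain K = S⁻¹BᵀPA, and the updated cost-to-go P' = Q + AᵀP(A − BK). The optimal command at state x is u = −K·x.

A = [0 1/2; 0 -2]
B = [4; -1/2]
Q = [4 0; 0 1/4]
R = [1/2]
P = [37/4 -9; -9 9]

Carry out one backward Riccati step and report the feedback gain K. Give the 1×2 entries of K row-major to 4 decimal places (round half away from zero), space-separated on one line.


0.0000 0.5448

BᵀP = [41.5000 -40.5000]
S = R + BᵀPB = [1/2] + [186.2500] = [186.7500]
BᵀPA = [0.0000 101.7500]
K = S⁻¹·BᵀPA = [0.0000 0.5448]
A−BK = [0.0000 -1.6794; 0.0000 -1.7276]
AᵀP(A−BK) = [0.0000 0.0000; 0.0000 0.8744]
P' = Q + AᵀP(A−BK) = [4.0000 0.0000; 0.0000 1.1244]
tr(P') = 5.1244


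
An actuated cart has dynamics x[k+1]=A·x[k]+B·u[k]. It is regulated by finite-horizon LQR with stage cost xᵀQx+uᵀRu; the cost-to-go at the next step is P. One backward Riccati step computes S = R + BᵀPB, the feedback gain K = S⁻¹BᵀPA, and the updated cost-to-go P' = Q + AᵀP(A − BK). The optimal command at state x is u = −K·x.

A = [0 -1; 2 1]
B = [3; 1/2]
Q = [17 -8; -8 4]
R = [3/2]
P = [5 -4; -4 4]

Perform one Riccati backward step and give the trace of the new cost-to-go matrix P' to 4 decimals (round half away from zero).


27.8310

BᵀP = [13.0000 -10.0000]
S = R + BᵀPB = [3/2] + [34.0000] = [35.5000]
BᵀPA = [-20.0000 -23.0000]
K = S⁻¹·BᵀPA = [-0.5634 -0.6479]
A−BK = [1.6901 0.9437; 2.2817 1.3239]
AᵀP(A−BK) = [4.7324 3.0423; 3.0423 2.0986]
P' = Q + AᵀP(A−BK) = [21.7324 -4.9577; -4.9577 6.0986]
tr(P') = 27.8310


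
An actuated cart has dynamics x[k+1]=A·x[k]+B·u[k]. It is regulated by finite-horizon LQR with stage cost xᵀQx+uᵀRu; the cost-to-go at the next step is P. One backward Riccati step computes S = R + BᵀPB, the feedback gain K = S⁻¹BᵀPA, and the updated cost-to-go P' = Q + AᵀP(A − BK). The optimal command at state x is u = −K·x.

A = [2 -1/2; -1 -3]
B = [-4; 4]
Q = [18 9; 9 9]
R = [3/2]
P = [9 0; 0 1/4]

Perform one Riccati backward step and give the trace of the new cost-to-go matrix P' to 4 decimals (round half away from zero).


BᵀP = [-36.0000 1.0000]
S = R + BᵀPB = [3/2] + [148.0000] = [149.5000]
BᵀPA = [-73.0000 15.0000]
K = S⁻¹·BᵀPA = [-0.4883 0.1003]
A−BK = [0.0468 -0.0987; 0.9532 -3.4013]
AᵀP(A−BK) = [0.6045 -0.9256; -0.9256 2.9950]
P' = Q + AᵀP(A−BK) = [18.6045 8.0744; 8.0744 11.9950]
tr(P') = 30.5995

30.5995


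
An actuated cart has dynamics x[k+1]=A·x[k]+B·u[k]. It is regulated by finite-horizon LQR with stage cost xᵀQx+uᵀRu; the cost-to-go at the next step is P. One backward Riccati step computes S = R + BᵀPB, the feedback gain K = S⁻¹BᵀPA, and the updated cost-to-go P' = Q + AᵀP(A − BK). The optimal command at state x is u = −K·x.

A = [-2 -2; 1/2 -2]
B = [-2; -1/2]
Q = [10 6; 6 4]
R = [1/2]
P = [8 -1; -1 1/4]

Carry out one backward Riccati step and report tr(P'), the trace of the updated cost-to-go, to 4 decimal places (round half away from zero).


15.3916

BᵀP = [-15.5000 1.8750]
S = R + BᵀPB = [1/2] + [30.0625] = [30.5625]
BᵀPA = [31.9375 27.2500]
K = S⁻¹·BᵀPA = [1.0450 0.8916]
A−BK = [0.0900 -0.2168; 1.0225 -1.5542]
AᵀP(A−BK) = [0.6881 0.2740; 0.2740 0.7035]
P' = Q + AᵀP(A−BK) = [10.6881 6.2740; 6.2740 4.7035]
tr(P') = 15.3916


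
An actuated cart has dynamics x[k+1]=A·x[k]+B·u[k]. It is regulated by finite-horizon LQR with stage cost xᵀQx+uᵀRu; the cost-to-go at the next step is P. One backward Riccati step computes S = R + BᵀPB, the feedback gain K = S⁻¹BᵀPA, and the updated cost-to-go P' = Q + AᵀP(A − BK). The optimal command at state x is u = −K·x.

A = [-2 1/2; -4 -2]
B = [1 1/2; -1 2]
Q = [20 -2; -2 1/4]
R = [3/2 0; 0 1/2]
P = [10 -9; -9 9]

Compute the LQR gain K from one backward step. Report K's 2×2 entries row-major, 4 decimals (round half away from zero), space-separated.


-0.2635 0.6376 -1.6659 -0.7906

BᵀP = [19.0000 -18.0000; -13.0000 13.5000]
S = R + BᵀPB = [3/2 0; 0 1/2] + [37.0000 -26.5000; -26.5000 20.5000] = [38.5000 -26.5000; -26.5000 21.0000]
BᵀPA = [34.0000 45.5000; -28.0000 -33.5000]
K = S⁻¹·BᵀPA = [-0.2635 0.6376; -1.6659 -0.7906]
A−BK = [-0.9035 0.2576; -0.9318 0.2188]
AᵀP(A−BK) = [2.3153 0.1835; 0.1835 1.0024]
P' = Q + AᵀP(A−BK) = [22.3153 -1.8165; -1.8165 1.2524]
tr(P') = 23.5676


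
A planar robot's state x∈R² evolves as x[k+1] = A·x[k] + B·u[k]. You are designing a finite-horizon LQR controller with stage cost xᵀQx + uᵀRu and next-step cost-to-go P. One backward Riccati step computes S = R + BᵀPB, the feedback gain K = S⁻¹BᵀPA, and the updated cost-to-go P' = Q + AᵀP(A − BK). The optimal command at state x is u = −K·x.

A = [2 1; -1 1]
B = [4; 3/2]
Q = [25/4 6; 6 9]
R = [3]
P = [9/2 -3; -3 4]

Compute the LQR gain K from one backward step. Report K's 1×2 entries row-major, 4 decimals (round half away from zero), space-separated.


BᵀP = [13.5000 -6.0000]
S = R + BᵀPB = [3] + [45.0000] = [48.0000]
BᵀPA = [33.0000 7.5000]
K = S⁻¹·BᵀPA = [0.6875 0.1563]
A−BK = [-0.7500 0.3750; -2.0313 0.7656]
AᵀP(A−BK) = [11.3125 -3.1563; -3.1563 1.3281]
P' = Q + AᵀP(A−BK) = [17.5625 2.8438; 2.8438 10.3281]
tr(P') = 27.8906

0.6875 0.1563


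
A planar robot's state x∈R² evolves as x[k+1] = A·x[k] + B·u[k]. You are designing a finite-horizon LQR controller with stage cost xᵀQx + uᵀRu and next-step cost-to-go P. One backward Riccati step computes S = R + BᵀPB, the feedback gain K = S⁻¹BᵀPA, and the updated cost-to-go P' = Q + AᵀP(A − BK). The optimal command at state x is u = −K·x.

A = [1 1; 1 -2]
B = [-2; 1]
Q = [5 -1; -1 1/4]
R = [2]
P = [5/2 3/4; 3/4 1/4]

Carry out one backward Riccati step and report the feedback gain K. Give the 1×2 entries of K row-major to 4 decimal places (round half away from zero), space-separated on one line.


-0.5946 -0.1892

BᵀP = [-4.2500 -1.2500]
S = R + BᵀPB = [2] + [7.2500] = [9.2500]
BᵀPA = [-5.5000 -1.7500]
K = S⁻¹·BᵀPA = [-0.5946 -0.1892]
A−BK = [-0.1892 0.6216; 1.5946 -1.8108]
AᵀP(A−BK) = [0.9797 0.2095; 0.2095 0.1689]
P' = Q + AᵀP(A−BK) = [5.9797 -0.7905; -0.7905 0.4189]
tr(P') = 6.3986


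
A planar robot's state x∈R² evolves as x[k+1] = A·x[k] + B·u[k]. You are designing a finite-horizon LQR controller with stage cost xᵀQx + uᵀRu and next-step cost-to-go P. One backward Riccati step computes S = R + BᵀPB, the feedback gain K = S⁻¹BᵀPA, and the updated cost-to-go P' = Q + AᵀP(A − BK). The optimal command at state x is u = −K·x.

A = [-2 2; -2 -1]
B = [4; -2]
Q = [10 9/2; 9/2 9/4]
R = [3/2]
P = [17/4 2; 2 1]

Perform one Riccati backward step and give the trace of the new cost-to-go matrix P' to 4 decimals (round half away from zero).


BᵀP = [13.0000 6.0000]
S = R + BᵀPB = [3/2] + [40.0000] = [41.5000]
BᵀPA = [-38.0000 20.0000]
K = S⁻¹·BᵀPA = [-0.9157 0.4819]
A−BK = [1.6627 0.0723; -3.8313 -0.0361]
AᵀP(A−BK) = [2.2048 -0.6867; -0.6867 0.3614]
P' = Q + AᵀP(A−BK) = [12.2048 3.8133; 3.8133 2.6114]
tr(P') = 14.8163

14.8163


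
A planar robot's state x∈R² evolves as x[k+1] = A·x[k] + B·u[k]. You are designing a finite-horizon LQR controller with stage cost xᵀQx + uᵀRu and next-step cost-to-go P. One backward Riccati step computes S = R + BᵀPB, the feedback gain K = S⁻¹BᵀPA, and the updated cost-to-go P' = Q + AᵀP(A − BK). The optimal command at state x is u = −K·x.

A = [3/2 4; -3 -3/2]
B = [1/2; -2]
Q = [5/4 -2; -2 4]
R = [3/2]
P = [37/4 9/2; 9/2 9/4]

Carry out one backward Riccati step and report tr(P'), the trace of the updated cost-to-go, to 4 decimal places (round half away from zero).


BᵀP = [-4.3750 -2.2500]
S = R + BᵀPB = [3/2] + [2.3125] = [3.8125]
BᵀPA = [0.1875 -14.1250]
K = S⁻¹·BᵀPA = [0.0492 -3.7049]
A−BK = [1.4754 5.8525; -2.9016 -8.9098]
AᵀP(A−BK) = [0.5533 2.1947; 2.1947 46.7305]
P' = Q + AᵀP(A−BK) = [1.8033 0.1947; 0.1947 50.7305]
tr(P') = 52.5338

52.5338


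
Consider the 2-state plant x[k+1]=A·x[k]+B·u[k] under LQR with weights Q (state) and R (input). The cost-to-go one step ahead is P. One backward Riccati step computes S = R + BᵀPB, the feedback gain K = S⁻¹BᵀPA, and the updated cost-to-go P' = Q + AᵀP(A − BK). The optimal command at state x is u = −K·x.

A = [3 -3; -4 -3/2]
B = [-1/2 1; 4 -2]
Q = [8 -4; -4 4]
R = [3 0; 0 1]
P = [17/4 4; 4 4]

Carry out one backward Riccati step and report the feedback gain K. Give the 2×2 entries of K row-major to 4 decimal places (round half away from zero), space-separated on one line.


-0.1135 -1.1533 0.5995 0.1829

BᵀP = [13.8750 14.0000; -3.7500 -4.0000]
S = R + BᵀPB = [3 0; 0 1] + [49.0625 -14.1250; -14.1250 4.2500] = [52.0625 -14.1250; -14.1250 5.2500]
BᵀPA = [-14.3750 -62.6250; 4.7500 17.2500]
K = S⁻¹·BᵀPA = [-0.1135 -1.1533; 0.5995 0.1829]
A−BK = [2.3438 -3.7595; -2.3472 3.4788]
AᵀP(A−BK) = [1.7714 -1.6969; -1.6969 7.8721]
P' = Q + AᵀP(A−BK) = [9.7714 -5.6969; -5.6969 11.8721]
tr(P') = 21.6435


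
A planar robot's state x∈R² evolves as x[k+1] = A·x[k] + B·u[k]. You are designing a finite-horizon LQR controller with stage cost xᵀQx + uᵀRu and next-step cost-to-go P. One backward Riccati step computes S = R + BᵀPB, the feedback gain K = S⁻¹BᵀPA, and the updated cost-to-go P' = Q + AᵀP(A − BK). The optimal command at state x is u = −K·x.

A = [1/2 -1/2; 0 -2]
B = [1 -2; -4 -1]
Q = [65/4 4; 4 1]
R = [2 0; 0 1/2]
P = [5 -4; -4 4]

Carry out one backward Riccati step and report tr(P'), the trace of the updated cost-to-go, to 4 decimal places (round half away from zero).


BᵀP = [21.0000 -20.0000; -6.0000 4.0000]
S = R + BᵀPB = [2 0; 0 1/2] + [101.0000 -22.0000; -22.0000 8.0000] = [103.0000 -22.0000; -22.0000 8.5000]
BᵀPA = [10.5000 29.5000; -3.0000 -5.0000]
K = S⁻¹·BᵀPA = [0.0594 0.3595; -0.1992 0.3423]
A−BK = [0.0421 -0.1750; 0.0383 -0.2197]
AᵀP(A−BK) = [0.0287 0.0019; 0.0019 0.3557]
P' = Q + AᵀP(A−BK) = [16.2787 4.0019; 4.0019 1.3557]
tr(P') = 17.6344

17.6344


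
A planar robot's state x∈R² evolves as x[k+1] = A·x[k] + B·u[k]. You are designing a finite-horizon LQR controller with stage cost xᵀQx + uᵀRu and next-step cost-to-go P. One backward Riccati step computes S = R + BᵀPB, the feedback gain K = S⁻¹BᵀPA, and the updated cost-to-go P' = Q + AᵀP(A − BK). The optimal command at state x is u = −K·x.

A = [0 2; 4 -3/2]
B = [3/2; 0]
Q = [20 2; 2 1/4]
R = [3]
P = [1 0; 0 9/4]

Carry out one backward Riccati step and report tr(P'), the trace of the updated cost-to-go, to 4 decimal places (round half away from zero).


BᵀP = [1.5000 0.0000]
S = R + BᵀPB = [3] + [2.2500] = [5.2500]
BᵀPA = [0.0000 3.0000]
K = S⁻¹·BᵀPA = [0.0000 0.5714]
A−BK = [0.0000 1.1429; 4.0000 -1.5000]
AᵀP(A−BK) = [36.0000 -13.5000; -13.5000 7.3482]
P' = Q + AᵀP(A−BK) = [56.0000 -11.5000; -11.5000 7.5982]
tr(P') = 63.5982

63.5982


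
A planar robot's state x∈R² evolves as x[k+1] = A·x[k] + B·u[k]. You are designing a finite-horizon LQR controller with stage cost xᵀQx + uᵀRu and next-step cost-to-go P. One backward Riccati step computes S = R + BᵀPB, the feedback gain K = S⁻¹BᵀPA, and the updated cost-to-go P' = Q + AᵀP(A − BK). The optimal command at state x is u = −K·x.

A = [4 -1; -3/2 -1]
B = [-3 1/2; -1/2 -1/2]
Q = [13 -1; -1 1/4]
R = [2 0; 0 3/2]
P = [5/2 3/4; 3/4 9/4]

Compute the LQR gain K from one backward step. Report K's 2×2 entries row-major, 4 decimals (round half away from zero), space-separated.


-0.8732 0.4430 1.1504 0.3769

BᵀP = [-7.8750 -3.3750; 0.8750 -0.7500]
S = R + BᵀPB = [2 0; 0 3/2] + [25.3125 -2.2500; -2.2500 0.8125] = [27.3125 -2.2500; -2.2500 2.3125]
BᵀPA = [-26.4375 11.2500; 4.6250 -0.1250]
K = S⁻¹·BᵀPA = [-0.8732 0.4430; 1.1504 0.3769]
A−BK = [0.8052 0.1404; -1.3614 -0.5901]
AᵀP(A−BK) = [7.6568 1.4672; 1.4672 1.3139]
P' = Q + AᵀP(A−BK) = [20.6568 0.4672; 0.4672 1.5639]
tr(P') = 22.2208


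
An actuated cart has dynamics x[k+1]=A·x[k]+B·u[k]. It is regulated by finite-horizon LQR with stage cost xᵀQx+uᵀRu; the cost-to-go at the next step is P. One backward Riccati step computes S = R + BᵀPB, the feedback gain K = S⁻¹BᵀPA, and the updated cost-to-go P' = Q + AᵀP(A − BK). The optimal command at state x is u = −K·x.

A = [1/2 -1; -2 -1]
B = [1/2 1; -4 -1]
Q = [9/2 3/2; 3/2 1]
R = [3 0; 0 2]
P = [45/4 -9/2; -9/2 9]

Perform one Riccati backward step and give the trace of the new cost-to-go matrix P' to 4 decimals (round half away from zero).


BᵀP = [23.6250 -38.2500; 15.7500 -13.5000]
S = R + BᵀPB = [3 0; 0 2] + [164.8125 61.8750; 61.8750 29.2500] = [167.8125 61.8750; 61.8750 31.2500]
BᵀPA = [88.3125 14.6250; 34.8750 -2.2500]
K = S⁻¹·BᵀPA = [0.4252 0.4212; 0.2742 -0.9060]
A−BK = [0.0132 -0.3046; -0.0252 -0.2212]
AᵀP(A−BK) = [0.7033 0.0238; 0.0238 3.0517]
P' = Q + AᵀP(A−BK) = [5.2033 1.5238; 1.5238 4.0517]
tr(P') = 9.2550

9.2550


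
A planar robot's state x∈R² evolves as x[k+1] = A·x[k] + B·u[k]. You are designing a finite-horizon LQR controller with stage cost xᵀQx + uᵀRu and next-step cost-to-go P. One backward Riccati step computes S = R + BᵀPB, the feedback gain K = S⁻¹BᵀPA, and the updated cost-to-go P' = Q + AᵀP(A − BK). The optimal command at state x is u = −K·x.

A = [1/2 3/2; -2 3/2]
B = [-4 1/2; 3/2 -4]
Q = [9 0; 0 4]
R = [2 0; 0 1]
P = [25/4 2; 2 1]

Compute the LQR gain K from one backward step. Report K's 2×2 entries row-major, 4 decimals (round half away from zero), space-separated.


BᵀP = [-22.0000 -6.5000; -4.8750 -3.0000]
S = R + BᵀPB = [2 0; 0 1] + [78.2500 15.0000; 15.0000 9.5625] = [80.2500 15.0000; 15.0000 10.5625]
BᵀPA = [2.0000 -42.7500; 3.5625 -11.8125]
K = S⁻¹·BᵀPA = [-0.0519 -0.4406; 0.4110 -0.4926]
A−BK = [0.0869 -0.0163; -0.2783 0.1906]
AᵀP(A−BK) = [0.2022 -0.1764; -0.1764 0.6566]
P' = Q + AᵀP(A−BK) = [9.2022 -0.1764; -0.1764 4.6566]
tr(P') = 13.8587

-0.0519 -0.4406 0.4110 -0.4926


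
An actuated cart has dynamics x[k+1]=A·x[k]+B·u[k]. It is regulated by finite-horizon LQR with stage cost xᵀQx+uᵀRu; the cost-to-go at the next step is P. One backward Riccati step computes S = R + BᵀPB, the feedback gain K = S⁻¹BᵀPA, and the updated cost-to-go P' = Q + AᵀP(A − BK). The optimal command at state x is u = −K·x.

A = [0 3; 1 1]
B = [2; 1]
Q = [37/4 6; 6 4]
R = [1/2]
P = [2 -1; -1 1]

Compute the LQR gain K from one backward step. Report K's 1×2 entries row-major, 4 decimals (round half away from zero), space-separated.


BᵀP = [3.0000 -1.0000]
S = R + BᵀPB = [1/2] + [5.0000] = [5.5000]
BᵀPA = [-1.0000 8.0000]
K = S⁻¹·BᵀPA = [-0.1818 1.4545]
A−BK = [0.3636 0.0909; 1.1818 -0.4545]
AᵀP(A−BK) = [0.8182 -0.5455; -0.5455 1.3636]
P' = Q + AᵀP(A−BK) = [10.0682 5.4545; 5.4545 5.3636]
tr(P') = 15.4318

-0.1818 1.4545


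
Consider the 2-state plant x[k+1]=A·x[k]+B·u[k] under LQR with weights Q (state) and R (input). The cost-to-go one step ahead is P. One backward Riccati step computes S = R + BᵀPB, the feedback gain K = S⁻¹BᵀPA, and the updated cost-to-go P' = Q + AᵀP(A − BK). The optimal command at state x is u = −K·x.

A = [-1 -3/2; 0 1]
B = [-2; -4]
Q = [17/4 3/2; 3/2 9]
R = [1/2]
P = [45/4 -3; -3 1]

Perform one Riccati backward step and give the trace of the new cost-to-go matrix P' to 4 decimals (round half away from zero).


BᵀP = [-10.5000 2.0000]
S = R + BᵀPB = [1/2] + [13.0000] = [13.5000]
BᵀPA = [10.5000 17.7500]
K = S⁻¹·BᵀPA = [0.7778 1.3148]
A−BK = [0.5556 1.1296; 3.1111 6.2593]
AᵀP(A−BK) = [3.0833 6.0694; 6.0694 11.9745]
P' = Q + AᵀP(A−BK) = [7.3333 7.5694; 7.5694 20.9745]
tr(P') = 28.3079

28.3079
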